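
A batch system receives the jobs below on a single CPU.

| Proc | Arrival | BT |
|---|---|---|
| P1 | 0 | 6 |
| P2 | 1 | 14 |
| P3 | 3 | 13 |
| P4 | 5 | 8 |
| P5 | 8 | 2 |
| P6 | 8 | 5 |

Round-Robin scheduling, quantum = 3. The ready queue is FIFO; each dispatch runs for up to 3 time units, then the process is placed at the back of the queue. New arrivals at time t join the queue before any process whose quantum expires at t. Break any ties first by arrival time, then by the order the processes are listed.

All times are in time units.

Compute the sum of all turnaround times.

Gantt: | P1 0-3 | P2 3-6 | P3 6-9 | P1 9-12 | P4 12-15 | P2 15-18 | P5 18-20 | P6 20-23 | P3 23-26 | P4 26-29 | P2 29-32 | P6 32-34 | P3 34-37 | P4 37-39 | P2 39-42 | P3 42-45 | P2 45-47 | P3 47-48 |
Completion: P1=12  P2=47  P3=48  P4=39  P5=20  P6=34
Turnaround = completion − arrival: P1=12, P2=46, P3=45, P4=34, P5=12, P6=26
Total turnaround = 12 + 46 + 45 + 34 + 12 + 26 = 175

175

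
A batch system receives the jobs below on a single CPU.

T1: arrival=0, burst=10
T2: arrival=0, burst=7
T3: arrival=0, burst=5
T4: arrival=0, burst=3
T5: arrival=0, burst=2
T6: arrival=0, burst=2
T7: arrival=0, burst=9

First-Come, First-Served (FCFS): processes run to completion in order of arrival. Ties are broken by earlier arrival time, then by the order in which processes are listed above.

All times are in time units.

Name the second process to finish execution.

T2

Gantt: | T1 0-10 | T2 10-17 | T3 17-22 | T4 22-25 | T5 25-27 | T6 27-29 | T7 29-38 |
Completion: T1=10  T2=17  T3=22  T4=25  T5=27  T6=29  T7=38
Turnaround (C−A): T1=10  T2=17  T3=22  T4=25  T5=27  T6=29  T7=38
Finish order: T1 → T2 → T3 → T4 → T5 → T6 → T7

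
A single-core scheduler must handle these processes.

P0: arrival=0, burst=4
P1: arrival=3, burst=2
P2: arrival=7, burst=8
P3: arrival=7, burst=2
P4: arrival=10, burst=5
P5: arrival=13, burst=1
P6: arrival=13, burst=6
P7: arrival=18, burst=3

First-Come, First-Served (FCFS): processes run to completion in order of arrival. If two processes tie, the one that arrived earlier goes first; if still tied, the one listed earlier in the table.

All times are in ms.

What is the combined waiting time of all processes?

Gantt: | P0 0-4 | P1 4-6 | idle 6-7 | P2 7-15 | P3 15-17 | P4 17-22 | P5 22-23 | P6 23-29 | P7 29-32 |
Completion: P0=4  P1=6  P2=15  P3=17  P4=22  P5=23  P6=29  P7=32
Turnaround (C−A): P0=4  P1=3  P2=8  P3=10  P4=12  P5=10  P6=16  P7=14
Waiting = turnaround − burst: P0=0, P1=1, P2=0, P3=8, P4=7, P5=9, P6=10, P7=11
Total waiting = 0 + 1 + 0 + 8 + 7 + 9 + 10 + 11 = 46

46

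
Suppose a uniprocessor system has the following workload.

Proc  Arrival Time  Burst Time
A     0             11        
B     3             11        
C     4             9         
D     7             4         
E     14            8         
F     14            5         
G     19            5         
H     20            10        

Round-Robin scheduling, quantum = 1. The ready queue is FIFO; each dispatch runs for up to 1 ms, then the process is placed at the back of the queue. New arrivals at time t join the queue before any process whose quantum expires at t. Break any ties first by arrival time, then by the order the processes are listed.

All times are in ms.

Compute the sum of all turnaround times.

323

Schedule: | A 0-3 | B 3-4 | A 4-5 | C 5-6 | B 6-7 | A 7-8 | C 8-9 | D 9-10 | B 10-11 | A 11-12 | C 12-13 | D 13-14 | B 14-15 | A 15-16 | C 16-17 | E 17-18 | F 18-19 | D 19-20 | B 20-21 | A 21-22 | C 22-23 | E 23-24 | G 24-25 | F 25-26 | H 26-27 | D 27-28 | B 28-29 | A 29-30 | C 30-31 | E 31-32 | G 32-33 | F 33-34 | H 34-35 | B 35-36 | A 36-37 | C 37-38 | E 38-39 | G 39-40 | F 40-41 | H 41-42 | B 42-43 | A 43-44 | C 44-45 | E 45-46 | G 46-47 | F 47-48 | H 48-49 | B 49-50 | C 50-51 | E 51-52 | G 52-53 | H 53-54 | B 54-55 | E 55-56 | H 56-57 | B 57-58 | E 58-59 | H 59-63 |
Completion: A=44  B=58  C=51  D=28  E=59  F=48  G=53  H=63
Turnaround (C−A): A=44  B=55  C=47  D=21  E=45  F=34  G=34  H=43
Turnaround = completion − arrival: A=44, B=55, C=47, D=21, E=45, F=34, G=34, H=43
Total turnaround = 44 + 55 + 47 + 21 + 45 + 34 + 34 + 43 = 323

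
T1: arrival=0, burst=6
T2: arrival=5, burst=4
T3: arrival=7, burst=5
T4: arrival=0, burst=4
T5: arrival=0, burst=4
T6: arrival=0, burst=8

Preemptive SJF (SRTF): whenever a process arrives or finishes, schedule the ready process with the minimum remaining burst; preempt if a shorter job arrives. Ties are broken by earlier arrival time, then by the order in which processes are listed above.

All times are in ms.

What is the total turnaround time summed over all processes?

83

Timeline: | T4 0-4 | T5 4-8 | T2 8-12 | T3 12-17 | T1 17-23 | T6 23-31 |
Completion: T1=23  T2=12  T3=17  T4=4  T5=8  T6=31
Turnaround (C−A): T1=23  T2=7  T3=10  T4=4  T5=8  T6=31
Turnaround = completion − arrival: T1=23, T2=7, T3=10, T4=4, T5=8, T6=31
Total turnaround = 23 + 7 + 10 + 4 + 8 + 31 = 83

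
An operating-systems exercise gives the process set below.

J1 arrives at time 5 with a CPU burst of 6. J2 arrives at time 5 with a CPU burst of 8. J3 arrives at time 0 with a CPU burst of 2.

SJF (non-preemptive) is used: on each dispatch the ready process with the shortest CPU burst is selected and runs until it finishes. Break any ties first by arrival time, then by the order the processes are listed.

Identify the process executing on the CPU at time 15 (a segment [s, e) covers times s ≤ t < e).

J2

Timeline: | J3 0-2 | idle 2-5 | J1 5-11 | J2 11-19 |
Completion: J1=11  J2=19  J3=2
Turnaround (C−A): J1=6  J2=14  J3=2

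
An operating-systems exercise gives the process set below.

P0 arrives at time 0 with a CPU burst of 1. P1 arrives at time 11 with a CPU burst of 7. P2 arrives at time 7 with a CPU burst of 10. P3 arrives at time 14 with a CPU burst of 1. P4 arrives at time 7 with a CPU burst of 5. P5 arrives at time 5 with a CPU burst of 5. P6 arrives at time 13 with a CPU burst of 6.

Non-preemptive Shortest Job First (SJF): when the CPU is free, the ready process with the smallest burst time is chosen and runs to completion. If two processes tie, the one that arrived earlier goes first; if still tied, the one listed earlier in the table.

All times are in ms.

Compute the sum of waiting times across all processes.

Gantt: | P0 0-1 | idle 1-5 | P5 5-10 | P4 10-15 | P3 15-16 | P6 16-22 | P1 22-29 | P2 29-39 |
Completion: P0=1  P1=29  P2=39  P3=16  P4=15  P5=10  P6=22
Turnaround (C−A): P0=1  P1=18  P2=32  P3=2  P4=8  P5=5  P6=9
Waiting = turnaround − burst: P0=0, P1=11, P2=22, P3=1, P4=3, P5=0, P6=3
Total waiting = 0 + 11 + 22 + 1 + 3 + 0 + 3 = 40

40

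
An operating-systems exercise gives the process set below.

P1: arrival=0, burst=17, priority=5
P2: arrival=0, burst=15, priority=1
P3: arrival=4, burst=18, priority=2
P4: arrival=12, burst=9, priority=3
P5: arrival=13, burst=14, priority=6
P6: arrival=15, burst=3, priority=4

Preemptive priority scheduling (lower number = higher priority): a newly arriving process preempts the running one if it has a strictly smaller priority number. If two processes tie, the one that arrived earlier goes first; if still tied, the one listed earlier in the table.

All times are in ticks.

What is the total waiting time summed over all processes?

153

Gantt: | P2 0-15 | P3 15-33 | P4 33-42 | P6 42-45 | P1 45-62 | P5 62-76 |
Completion: P1=62  P2=15  P3=33  P4=42  P5=76  P6=45
Turnaround (C−A): P1=62  P2=15  P3=29  P4=30  P5=63  P6=30
Waiting = turnaround − burst: P1=45, P2=0, P3=11, P4=21, P5=49, P6=27
Total waiting = 45 + 0 + 11 + 21 + 49 + 27 = 153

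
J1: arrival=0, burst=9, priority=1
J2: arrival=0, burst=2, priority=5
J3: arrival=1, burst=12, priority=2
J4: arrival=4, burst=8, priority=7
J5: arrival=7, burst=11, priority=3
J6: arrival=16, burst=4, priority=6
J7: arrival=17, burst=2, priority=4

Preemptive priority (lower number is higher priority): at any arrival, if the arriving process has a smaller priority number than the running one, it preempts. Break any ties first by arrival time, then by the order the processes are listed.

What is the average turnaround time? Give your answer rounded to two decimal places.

Timeline: | J1 0-9 | J3 9-21 | J5 21-32 | J7 32-34 | J2 34-36 | J6 36-40 | J4 40-48 |
Completion: J1=9  J2=36  J3=21  J4=48  J5=32  J6=40  J7=34
Turnaround (C−A): J1=9  J2=36  J3=20  J4=44  J5=25  J6=24  J7=17
Turnaround times: J1=9, J2=36, J3=20, J4=44, J5=25, J6=24, J7=17
Average turnaround = (9+36+20+44+25+24+17) / 7 = 175/7 = 25.00

25.00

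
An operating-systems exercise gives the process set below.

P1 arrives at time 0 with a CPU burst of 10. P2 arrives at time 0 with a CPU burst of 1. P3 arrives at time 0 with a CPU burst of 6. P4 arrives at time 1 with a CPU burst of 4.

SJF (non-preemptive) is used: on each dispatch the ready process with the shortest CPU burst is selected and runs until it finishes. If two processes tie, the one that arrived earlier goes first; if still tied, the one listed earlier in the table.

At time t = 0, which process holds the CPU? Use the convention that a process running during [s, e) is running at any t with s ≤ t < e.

Timeline: | P2 0-1 | P4 1-5 | P3 5-11 | P1 11-21 |
Completion: P1=21  P2=1  P3=11  P4=5

P2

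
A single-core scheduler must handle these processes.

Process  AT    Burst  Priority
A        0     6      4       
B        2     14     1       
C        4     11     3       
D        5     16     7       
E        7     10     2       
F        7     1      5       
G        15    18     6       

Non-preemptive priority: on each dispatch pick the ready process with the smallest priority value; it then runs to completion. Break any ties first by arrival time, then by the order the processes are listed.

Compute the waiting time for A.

0

Schedule: | A 0-6 | B 6-20 | E 20-30 | C 30-41 | F 41-42 | G 42-60 | D 60-76 |
Completion: A=6  B=20  C=41  D=76  E=30  F=42  G=60
Waiting(A) = turnaround − burst = 6 − 6 = 0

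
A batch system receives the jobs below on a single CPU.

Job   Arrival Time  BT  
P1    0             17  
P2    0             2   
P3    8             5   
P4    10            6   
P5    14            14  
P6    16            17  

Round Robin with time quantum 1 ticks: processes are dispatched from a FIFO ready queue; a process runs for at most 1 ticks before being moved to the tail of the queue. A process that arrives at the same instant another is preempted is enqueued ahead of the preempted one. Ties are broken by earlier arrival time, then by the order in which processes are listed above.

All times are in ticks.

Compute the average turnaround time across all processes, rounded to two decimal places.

Gantt: | P1 0-1 | P2 1-2 | P1 2-3 | P2 3-4 | P1 4-8 | P3 8-9 | P1 9-10 | P3 10-11 | P4 11-12 | P1 12-13 | P3 13-14 | P4 14-15 | P1 15-16 | P5 16-17 | P3 17-18 | P4 18-19 | P6 19-20 | P1 20-21 | P5 21-22 | P3 22-23 | P4 23-24 | P6 24-25 | P1 25-26 | P5 26-27 | P4 27-28 | P6 28-29 | P1 29-30 | P5 30-31 | P4 31-32 | P6 32-33 | P1 33-34 | P5 34-35 | P6 35-36 | P1 36-37 | P5 37-38 | P6 38-39 | P1 39-40 | P5 40-41 | P6 41-42 | P1 42-43 | P5 43-44 | P6 44-45 | P1 45-46 | P5 46-47 | P6 47-48 | P5 48-49 | P6 49-50 | P5 50-51 | P6 51-52 | P5 52-53 | P6 53-54 | P5 54-55 | P6 55-56 | P5 56-57 | P6 57-61 |
Completion: P1=46  P2=4  P3=23  P4=32  P5=57  P6=61
Turnaround (C−A): P1=46  P2=4  P3=15  P4=22  P5=43  P6=45
Turnaround times: P1=46, P2=4, P3=15, P4=22, P5=43, P6=45
Average turnaround = (46+4+15+22+43+45) / 6 = 175/6 = 29.17

29.17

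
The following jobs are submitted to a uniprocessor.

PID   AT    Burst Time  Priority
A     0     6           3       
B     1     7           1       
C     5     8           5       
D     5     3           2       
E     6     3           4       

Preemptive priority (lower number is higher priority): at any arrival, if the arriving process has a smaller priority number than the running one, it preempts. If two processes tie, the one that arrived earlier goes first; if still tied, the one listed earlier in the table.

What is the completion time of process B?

Timeline: | A 0-1 | B 1-8 | D 8-11 | A 11-16 | E 16-19 | C 19-27 |
Completion: A=16  B=8  C=27  D=11  E=19
Turnaround (C−A): A=16  B=7  C=22  D=6  E=13

8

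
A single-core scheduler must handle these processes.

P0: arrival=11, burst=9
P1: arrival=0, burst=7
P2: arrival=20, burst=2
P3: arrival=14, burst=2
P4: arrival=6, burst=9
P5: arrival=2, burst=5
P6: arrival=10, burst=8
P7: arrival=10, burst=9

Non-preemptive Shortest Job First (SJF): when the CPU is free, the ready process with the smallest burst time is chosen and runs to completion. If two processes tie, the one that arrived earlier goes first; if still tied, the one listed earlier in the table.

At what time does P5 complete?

12

Schedule: | P1 0-7 | P5 7-12 | P6 12-20 | P3 20-22 | P2 22-24 | P4 24-33 | P7 33-42 | P0 42-51 |
Completion: P0=51  P1=7  P2=24  P3=22  P4=33  P5=12  P6=20  P7=42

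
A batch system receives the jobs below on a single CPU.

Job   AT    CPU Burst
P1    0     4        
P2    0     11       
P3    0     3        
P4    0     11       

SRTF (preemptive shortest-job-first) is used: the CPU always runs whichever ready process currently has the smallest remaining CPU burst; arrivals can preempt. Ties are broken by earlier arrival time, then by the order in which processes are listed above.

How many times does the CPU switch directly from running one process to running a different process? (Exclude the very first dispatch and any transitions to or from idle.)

3

Schedule: | P3 0-3 | P1 3-7 | P2 7-18 | P4 18-29 |
Completion: P1=7  P2=18  P3=3  P4=29
Turnaround (C−A): P1=7  P2=18  P3=3  P4=29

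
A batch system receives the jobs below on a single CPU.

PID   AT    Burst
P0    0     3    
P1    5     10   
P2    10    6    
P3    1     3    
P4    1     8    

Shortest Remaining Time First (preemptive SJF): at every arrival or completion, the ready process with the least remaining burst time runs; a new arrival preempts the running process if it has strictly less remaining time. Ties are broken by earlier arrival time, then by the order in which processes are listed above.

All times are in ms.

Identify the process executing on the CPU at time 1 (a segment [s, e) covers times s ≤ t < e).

Gantt: | P0 0-3 | P3 3-6 | P4 6-14 | P2 14-20 | P1 20-30 |
Completion: P0=3  P1=30  P2=20  P3=6  P4=14
Turnaround (C−A): P0=3  P1=25  P2=10  P3=5  P4=13

P0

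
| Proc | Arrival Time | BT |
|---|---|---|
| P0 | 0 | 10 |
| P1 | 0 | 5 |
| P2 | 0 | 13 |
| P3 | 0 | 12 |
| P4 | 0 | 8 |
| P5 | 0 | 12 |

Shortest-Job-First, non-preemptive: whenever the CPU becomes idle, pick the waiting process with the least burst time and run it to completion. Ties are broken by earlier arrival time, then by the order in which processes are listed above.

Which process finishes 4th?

P3

Gantt: | P1 0-5 | P4 5-13 | P0 13-23 | P3 23-35 | P5 35-47 | P2 47-60 |
Completion: P0=23  P1=5  P2=60  P3=35  P4=13  P5=47
Turnaround (C−A): P0=23  P1=5  P2=60  P3=35  P4=13  P5=47
Finish order: P1 → P4 → P0 → P3 → P5 → P2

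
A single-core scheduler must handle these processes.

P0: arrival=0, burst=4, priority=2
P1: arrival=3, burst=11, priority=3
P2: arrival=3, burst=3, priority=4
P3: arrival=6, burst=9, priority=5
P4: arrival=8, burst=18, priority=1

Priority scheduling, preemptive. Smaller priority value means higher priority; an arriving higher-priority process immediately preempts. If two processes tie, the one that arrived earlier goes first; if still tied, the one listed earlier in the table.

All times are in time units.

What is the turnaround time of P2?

Gantt: | P0 0-4 | P1 4-8 | P4 8-26 | P1 26-33 | P2 33-36 | P3 36-45 |
Completion: P0=4  P1=33  P2=36  P3=45  P4=26
Turnaround (C−A): P0=4  P1=30  P2=33  P3=39  P4=18
Turnaround(P2) = completion − arrival = 36 − 3 = 33

33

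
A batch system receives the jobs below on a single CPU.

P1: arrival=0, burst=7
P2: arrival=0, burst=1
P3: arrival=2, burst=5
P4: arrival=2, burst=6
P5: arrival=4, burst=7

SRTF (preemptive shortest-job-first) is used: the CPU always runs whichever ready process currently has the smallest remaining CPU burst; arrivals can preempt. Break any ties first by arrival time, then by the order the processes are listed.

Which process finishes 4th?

Gantt: | P2 0-1 | P1 1-2 | P3 2-7 | P1 7-13 | P4 13-19 | P5 19-26 |
Completion: P1=13  P2=1  P3=7  P4=19  P5=26
Turnaround (C−A): P1=13  P2=1  P3=5  P4=17  P5=22
Finish order: P2 → P3 → P1 → P4 → P5

P4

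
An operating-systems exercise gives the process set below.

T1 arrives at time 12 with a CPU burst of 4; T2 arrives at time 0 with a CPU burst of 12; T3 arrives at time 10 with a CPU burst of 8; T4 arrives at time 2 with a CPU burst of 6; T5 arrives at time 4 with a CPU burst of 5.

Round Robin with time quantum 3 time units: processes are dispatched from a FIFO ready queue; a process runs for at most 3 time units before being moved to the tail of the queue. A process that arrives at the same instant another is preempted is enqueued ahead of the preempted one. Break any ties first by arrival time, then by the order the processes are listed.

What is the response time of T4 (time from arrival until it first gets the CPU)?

Schedule: | T2 0-3 | T4 3-6 | T2 6-9 | T5 9-12 | T4 12-15 | T2 15-18 | T3 18-21 | T1 21-24 | T5 24-26 | T2 26-29 | T3 29-32 | T1 32-33 | T3 33-35 |
Completion: T1=33  T2=29  T3=35  T4=15  T5=26
Response(T4) = first start − arrival = 3 − 2 = 1

1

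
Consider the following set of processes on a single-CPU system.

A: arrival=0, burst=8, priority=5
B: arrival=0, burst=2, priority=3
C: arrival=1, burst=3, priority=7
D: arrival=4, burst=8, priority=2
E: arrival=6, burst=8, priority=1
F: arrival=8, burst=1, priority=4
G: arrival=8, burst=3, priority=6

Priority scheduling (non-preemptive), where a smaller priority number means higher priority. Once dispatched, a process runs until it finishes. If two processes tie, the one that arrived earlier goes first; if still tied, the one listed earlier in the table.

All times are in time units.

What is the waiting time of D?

Timeline: | B 0-2 | A 2-10 | E 10-18 | D 18-26 | F 26-27 | G 27-30 | C 30-33 |
Completion: A=10  B=2  C=33  D=26  E=18  F=27  G=30
Turnaround (C−A): A=10  B=2  C=32  D=22  E=12  F=19  G=22
Waiting(D) = turnaround − burst = 22 − 8 = 14

14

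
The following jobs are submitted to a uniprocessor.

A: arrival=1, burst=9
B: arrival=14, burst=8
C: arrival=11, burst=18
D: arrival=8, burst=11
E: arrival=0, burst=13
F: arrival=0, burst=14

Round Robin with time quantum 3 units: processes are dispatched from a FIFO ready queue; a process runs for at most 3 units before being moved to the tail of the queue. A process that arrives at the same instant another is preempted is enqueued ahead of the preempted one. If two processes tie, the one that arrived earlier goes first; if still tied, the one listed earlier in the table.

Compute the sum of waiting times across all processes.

249

Schedule: | E 0-3 | F 3-6 | A 6-9 | E 9-12 | F 12-15 | D 15-18 | A 18-21 | C 21-24 | E 24-27 | B 27-30 | F 30-33 | D 33-36 | A 36-39 | C 39-42 | E 42-45 | B 45-48 | F 48-51 | D 51-54 | C 54-57 | E 57-58 | B 58-60 | F 60-62 | D 62-64 | C 64-73 |
Completion: A=39  B=60  C=73  D=64  E=58  F=62
Waiting = turnaround − burst: A=29, B=38, C=44, D=45, E=45, F=48
Total waiting = 29 + 38 + 44 + 45 + 45 + 48 = 249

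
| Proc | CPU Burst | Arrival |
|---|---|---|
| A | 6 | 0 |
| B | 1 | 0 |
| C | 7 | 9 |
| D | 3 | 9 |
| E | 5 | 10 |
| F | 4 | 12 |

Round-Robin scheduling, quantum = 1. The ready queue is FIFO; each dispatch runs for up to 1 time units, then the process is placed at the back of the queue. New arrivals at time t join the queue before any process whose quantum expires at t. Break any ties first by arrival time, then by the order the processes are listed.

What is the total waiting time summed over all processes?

40

Gantt: | A 0-1 | B 1-2 | A 2-7 | idle 7-9 | C 9-10 | D 10-11 | E 11-12 | C 12-13 | D 13-14 | F 14-15 | E 15-16 | C 16-17 | D 17-18 | F 18-19 | E 19-20 | C 20-21 | F 21-22 | E 22-23 | C 23-24 | F 24-25 | E 25-26 | C 26-28 |
Completion: A=7  B=2  C=28  D=18  E=26  F=25
Turnaround (C−A): A=7  B=2  C=19  D=9  E=16  F=13
Waiting = turnaround − burst: A=1, B=1, C=12, D=6, E=11, F=9
Total waiting = 1 + 1 + 12 + 6 + 11 + 9 = 40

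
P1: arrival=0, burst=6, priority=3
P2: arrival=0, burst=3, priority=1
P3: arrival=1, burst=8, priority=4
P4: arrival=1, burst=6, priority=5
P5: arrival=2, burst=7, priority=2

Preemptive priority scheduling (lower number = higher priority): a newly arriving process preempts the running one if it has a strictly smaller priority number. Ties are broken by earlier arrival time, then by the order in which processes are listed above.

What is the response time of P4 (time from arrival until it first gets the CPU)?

Timeline: | P2 0-3 | P5 3-10 | P1 10-16 | P3 16-24 | P4 24-30 |
Completion: P1=16  P2=3  P3=24  P4=30  P5=10
Turnaround (C−A): P1=16  P2=3  P3=23  P4=29  P5=8
Response(P4) = first start − arrival = 24 − 1 = 23

23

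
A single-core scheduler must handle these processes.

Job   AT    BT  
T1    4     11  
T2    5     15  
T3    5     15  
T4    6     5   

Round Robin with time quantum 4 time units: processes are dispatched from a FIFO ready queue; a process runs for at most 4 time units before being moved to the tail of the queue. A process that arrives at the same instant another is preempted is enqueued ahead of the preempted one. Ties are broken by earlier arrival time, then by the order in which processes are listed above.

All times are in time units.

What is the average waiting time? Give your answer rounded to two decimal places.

Schedule: | idle 0-4 | T1 4-8 | T2 8-12 | T3 12-16 | T4 16-20 | T1 20-24 | T2 24-28 | T3 28-32 | T4 32-33 | T1 33-36 | T2 36-40 | T3 40-44 | T2 44-47 | T3 47-50 |
Completion: T1=36  T2=47  T3=50  T4=33
Turnaround (C−A): T1=32  T2=42  T3=45  T4=27
Waiting times: T1=21, T2=27, T3=30, T4=22
Average waiting = (21+27+30+22) / 4 = 100/4 = 25.00

25.00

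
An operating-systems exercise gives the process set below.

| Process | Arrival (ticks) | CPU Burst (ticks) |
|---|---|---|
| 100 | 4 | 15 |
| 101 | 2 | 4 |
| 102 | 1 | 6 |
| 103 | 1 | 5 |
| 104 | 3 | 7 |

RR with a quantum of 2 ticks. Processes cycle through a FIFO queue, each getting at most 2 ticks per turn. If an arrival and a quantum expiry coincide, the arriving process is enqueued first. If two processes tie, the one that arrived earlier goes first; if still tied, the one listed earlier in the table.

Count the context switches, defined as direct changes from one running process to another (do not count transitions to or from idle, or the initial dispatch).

15

Schedule: | idle 0-1 | 102 1-3 | 103 3-5 | 101 5-7 | 104 7-9 | 102 9-11 | 100 11-13 | 103 13-15 | 101 15-17 | 104 17-19 | 102 19-21 | 100 21-23 | 103 23-24 | 104 24-26 | 100 26-28 | 104 28-29 | 100 29-38 |
Completion: 100=38  101=17  102=21  103=24  104=29
Turnaround (C−A): 100=34  101=15  102=20  103=23  104=26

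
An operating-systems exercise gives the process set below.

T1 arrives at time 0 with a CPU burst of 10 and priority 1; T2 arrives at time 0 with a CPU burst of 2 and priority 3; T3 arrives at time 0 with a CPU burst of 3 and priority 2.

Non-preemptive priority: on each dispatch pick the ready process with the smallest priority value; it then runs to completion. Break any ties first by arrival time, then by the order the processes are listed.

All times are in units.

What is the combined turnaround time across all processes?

Schedule: | T1 0-10 | T3 10-13 | T2 13-15 |
Completion: T1=10  T2=15  T3=13
Turnaround (C−A): T1=10  T2=15  T3=13
Turnaround = completion − arrival: T1=10, T2=15, T3=13
Total turnaround = 10 + 15 + 13 = 38

38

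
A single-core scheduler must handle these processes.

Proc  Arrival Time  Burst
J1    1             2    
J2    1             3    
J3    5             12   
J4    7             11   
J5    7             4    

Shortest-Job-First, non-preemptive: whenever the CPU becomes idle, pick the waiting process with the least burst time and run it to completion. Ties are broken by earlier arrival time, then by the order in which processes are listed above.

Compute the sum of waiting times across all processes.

29

Gantt: | idle 0-1 | J1 1-3 | J2 3-6 | J3 6-18 | J5 18-22 | J4 22-33 |
Completion: J1=3  J2=6  J3=18  J4=33  J5=22
Turnaround (C−A): J1=2  J2=5  J3=13  J4=26  J5=15
Waiting = turnaround − burst: J1=0, J2=2, J3=1, J4=15, J5=11
Total waiting = 0 + 2 + 1 + 15 + 11 = 29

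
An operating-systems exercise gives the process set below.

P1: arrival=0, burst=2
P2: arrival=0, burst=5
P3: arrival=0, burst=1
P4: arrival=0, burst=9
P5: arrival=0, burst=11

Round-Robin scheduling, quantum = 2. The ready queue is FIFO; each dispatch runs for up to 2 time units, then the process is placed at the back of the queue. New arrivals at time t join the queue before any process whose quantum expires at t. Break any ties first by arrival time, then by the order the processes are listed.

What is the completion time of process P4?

25

Timeline: | P1 0-2 | P2 2-4 | P3 4-5 | P4 5-7 | P5 7-9 | P2 9-11 | P4 11-13 | P5 13-15 | P2 15-16 | P4 16-18 | P5 18-20 | P4 20-22 | P5 22-24 | P4 24-25 | P5 25-28 |
Completion: P1=2  P2=16  P3=5  P4=25  P5=28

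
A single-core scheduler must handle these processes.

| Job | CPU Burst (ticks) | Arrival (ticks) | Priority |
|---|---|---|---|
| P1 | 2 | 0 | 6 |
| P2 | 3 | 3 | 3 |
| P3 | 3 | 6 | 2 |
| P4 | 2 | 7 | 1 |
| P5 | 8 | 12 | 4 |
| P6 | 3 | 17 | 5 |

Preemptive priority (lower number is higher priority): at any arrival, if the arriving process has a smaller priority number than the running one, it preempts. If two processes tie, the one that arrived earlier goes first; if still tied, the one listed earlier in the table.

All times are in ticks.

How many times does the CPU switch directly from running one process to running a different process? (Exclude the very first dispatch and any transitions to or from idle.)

4

Timeline: | P1 0-2 | idle 2-3 | P2 3-6 | P3 6-7 | P4 7-9 | P3 9-11 | idle 11-12 | P5 12-20 | P6 20-23 |
Completion: P1=2  P2=6  P3=11  P4=9  P5=20  P6=23
Turnaround (C−A): P1=2  P2=3  P3=5  P4=2  P5=8  P6=6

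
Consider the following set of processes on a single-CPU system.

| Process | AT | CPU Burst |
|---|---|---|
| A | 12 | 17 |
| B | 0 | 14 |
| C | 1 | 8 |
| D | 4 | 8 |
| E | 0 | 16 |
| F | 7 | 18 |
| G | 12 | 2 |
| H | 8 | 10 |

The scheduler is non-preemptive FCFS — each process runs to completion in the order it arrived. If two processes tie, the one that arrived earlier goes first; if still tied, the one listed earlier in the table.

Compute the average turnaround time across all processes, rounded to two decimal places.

50.75

Gantt: | B 0-14 | E 14-30 | C 30-38 | D 38-46 | F 46-64 | H 64-74 | A 74-91 | G 91-93 |
Completion: A=91  B=14  C=38  D=46  E=30  F=64  G=93  H=74
Turnaround (C−A): A=79  B=14  C=37  D=42  E=30  F=57  G=81  H=66
Turnaround times: A=79, B=14, C=37, D=42, E=30, F=57, G=81, H=66
Average turnaround = (79+14+37+42+30+57+81+66) / 8 = 406/8 = 50.75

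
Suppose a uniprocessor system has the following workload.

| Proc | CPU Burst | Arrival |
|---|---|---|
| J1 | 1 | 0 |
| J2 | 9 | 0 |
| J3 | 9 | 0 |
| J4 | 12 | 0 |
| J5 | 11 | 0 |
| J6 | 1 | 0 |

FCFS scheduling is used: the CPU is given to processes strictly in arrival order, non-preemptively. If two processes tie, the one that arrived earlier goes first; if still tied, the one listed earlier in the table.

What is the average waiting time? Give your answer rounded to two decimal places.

17.17

Schedule: | J1 0-1 | J2 1-10 | J3 10-19 | J4 19-31 | J5 31-42 | J6 42-43 |
Completion: J1=1  J2=10  J3=19  J4=31  J5=42  J6=43
Turnaround (C−A): J1=1  J2=10  J3=19  J4=31  J5=42  J6=43
Waiting times: J1=0, J2=1, J3=10, J4=19, J5=31, J6=42
Average waiting = (0+1+10+19+31+42) / 6 = 103/6 = 17.17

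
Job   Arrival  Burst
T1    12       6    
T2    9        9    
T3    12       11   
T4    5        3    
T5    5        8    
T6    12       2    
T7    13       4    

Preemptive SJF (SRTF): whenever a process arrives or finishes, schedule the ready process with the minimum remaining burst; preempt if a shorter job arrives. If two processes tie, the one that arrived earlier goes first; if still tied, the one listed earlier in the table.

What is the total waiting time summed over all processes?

Schedule: | idle 0-5 | T4 5-8 | T5 8-12 | T6 12-14 | T5 14-18 | T7 18-22 | T1 22-28 | T2 28-37 | T3 37-48 |
Completion: T1=28  T2=37  T3=48  T4=8  T5=18  T6=14  T7=22
Turnaround (C−A): T1=16  T2=28  T3=36  T4=3  T5=13  T6=2  T7=9
Waiting = turnaround − burst: T1=10, T2=19, T3=25, T4=0, T5=5, T6=0, T7=5
Total waiting = 10 + 19 + 25 + 0 + 5 + 0 + 5 = 64

64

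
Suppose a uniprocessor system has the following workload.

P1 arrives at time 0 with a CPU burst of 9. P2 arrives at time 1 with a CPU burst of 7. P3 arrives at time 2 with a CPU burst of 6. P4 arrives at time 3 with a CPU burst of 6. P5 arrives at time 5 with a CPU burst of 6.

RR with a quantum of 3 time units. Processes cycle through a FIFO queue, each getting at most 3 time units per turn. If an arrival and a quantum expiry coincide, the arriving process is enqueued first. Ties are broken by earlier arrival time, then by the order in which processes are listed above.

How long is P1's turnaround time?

Gantt: | P1 0-3 | P2 3-6 | P3 6-9 | P4 9-12 | P1 12-15 | P5 15-18 | P2 18-21 | P3 21-24 | P4 24-27 | P1 27-30 | P5 30-33 | P2 33-34 |
Completion: P1=30  P2=34  P3=24  P4=27  P5=33
Turnaround (C−A): P1=30  P2=33  P3=22  P4=24  P5=28
Turnaround(P1) = completion − arrival = 30 − 0 = 30

30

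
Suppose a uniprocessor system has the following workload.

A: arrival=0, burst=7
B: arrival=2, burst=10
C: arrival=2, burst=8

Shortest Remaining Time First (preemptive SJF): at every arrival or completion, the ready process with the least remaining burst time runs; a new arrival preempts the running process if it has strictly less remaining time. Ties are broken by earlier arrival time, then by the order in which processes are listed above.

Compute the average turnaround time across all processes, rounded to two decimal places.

Gantt: | A 0-7 | C 7-15 | B 15-25 |
Completion: A=7  B=25  C=15
Turnaround (C−A): A=7  B=23  C=13
Turnaround times: A=7, B=23, C=13
Average turnaround = (7+23+13) / 3 = 43/3 = 14.33

14.33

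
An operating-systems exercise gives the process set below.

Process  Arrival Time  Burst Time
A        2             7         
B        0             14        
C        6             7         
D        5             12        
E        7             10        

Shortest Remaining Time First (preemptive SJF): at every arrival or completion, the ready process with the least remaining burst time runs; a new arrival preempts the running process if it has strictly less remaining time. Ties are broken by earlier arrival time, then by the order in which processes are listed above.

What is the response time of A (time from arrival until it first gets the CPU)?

Schedule: | B 0-2 | A 2-9 | C 9-16 | E 16-26 | B 26-38 | D 38-50 |
Completion: A=9  B=38  C=16  D=50  E=26
Turnaround (C−A): A=7  B=38  C=10  D=45  E=19
Response(A) = first start − arrival = 2 − 2 = 0

0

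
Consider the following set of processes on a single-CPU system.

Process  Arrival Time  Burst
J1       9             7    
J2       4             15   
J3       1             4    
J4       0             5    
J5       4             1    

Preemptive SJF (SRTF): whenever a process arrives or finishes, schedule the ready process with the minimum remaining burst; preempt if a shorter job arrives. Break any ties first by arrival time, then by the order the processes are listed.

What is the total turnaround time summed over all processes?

52

Timeline: | J4 0-5 | J5 5-6 | J3 6-10 | J1 10-17 | J2 17-32 |
Completion: J1=17  J2=32  J3=10  J4=5  J5=6
Turnaround (C−A): J1=8  J2=28  J3=9  J4=5  J5=2
Turnaround = completion − arrival: J1=8, J2=28, J3=9, J4=5, J5=2
Total turnaround = 8 + 28 + 9 + 5 + 2 = 52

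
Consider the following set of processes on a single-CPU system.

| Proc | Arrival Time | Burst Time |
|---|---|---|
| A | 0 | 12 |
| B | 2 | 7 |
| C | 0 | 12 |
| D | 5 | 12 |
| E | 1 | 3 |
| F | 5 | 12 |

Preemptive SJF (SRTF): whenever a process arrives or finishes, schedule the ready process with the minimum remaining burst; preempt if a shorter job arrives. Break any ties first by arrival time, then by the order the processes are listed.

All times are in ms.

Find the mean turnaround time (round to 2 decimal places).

27.00

Gantt: | A 0-1 | E 1-4 | B 4-11 | A 11-22 | C 22-34 | D 34-46 | F 46-58 |
Completion: A=22  B=11  C=34  D=46  E=4  F=58
Turnaround times: A=22, B=9, C=34, D=41, E=3, F=53
Average turnaround = (22+9+34+41+3+53) / 6 = 162/6 = 27.00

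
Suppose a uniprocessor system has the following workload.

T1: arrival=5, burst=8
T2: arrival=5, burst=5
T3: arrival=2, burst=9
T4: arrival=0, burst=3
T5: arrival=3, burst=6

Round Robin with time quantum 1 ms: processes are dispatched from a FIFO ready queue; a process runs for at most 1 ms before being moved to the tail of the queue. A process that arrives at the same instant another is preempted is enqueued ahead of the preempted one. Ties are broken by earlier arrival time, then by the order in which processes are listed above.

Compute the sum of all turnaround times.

Timeline: | T4 0-2 | T3 2-3 | T4 3-4 | T5 4-5 | T3 5-6 | T1 6-7 | T2 7-8 | T5 8-9 | T3 9-10 | T1 10-11 | T2 11-12 | T5 12-13 | T3 13-14 | T1 14-15 | T2 15-16 | T5 16-17 | T3 17-18 | T1 18-19 | T2 19-20 | T5 20-21 | T3 21-22 | T1 22-23 | T2 23-24 | T5 24-25 | T3 25-26 | T1 26-27 | T3 27-28 | T1 28-29 | T3 29-30 | T1 30-31 |
Completion: T1=31  T2=24  T3=30  T4=4  T5=25
Turnaround (C−A): T1=26  T2=19  T3=28  T4=4  T5=22
Turnaround = completion − arrival: T1=26, T2=19, T3=28, T4=4, T5=22
Total turnaround = 26 + 19 + 28 + 4 + 22 = 99

99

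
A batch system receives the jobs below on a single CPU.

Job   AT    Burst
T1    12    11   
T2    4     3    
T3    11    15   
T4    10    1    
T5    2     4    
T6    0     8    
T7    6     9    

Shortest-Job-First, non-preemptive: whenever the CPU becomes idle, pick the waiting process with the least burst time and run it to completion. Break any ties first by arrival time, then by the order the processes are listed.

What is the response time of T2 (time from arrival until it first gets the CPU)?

4

Schedule: | T6 0-8 | T2 8-11 | T4 11-12 | T5 12-16 | T7 16-25 | T1 25-36 | T3 36-51 |
Completion: T1=36  T2=11  T3=51  T4=12  T5=16  T6=8  T7=25
Turnaround (C−A): T1=24  T2=7  T3=40  T4=2  T5=14  T6=8  T7=19
Response(T2) = first start − arrival = 8 − 4 = 4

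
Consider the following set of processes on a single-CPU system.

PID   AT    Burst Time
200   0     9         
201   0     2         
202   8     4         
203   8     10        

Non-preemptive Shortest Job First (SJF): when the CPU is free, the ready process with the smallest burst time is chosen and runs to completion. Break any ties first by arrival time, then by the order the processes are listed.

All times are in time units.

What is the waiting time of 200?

Schedule: | 201 0-2 | 200 2-11 | 202 11-15 | 203 15-25 |
Completion: 200=11  201=2  202=15  203=25
Waiting(200) = turnaround − burst = 11 − 9 = 2

2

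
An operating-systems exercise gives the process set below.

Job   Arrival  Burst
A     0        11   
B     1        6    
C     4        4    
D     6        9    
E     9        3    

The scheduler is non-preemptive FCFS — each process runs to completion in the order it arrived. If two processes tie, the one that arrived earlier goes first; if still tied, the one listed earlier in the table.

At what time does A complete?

Gantt: | A 0-11 | B 11-17 | C 17-21 | D 21-30 | E 30-33 |
Completion: A=11  B=17  C=21  D=30  E=33

11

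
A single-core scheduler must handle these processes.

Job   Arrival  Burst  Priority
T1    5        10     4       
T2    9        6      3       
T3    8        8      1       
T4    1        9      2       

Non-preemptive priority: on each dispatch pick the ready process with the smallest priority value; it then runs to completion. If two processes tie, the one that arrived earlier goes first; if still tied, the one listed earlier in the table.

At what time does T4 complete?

10

Schedule: | idle 0-1 | T4 1-10 | T3 10-18 | T2 18-24 | T1 24-34 |
Completion: T1=34  T2=24  T3=18  T4=10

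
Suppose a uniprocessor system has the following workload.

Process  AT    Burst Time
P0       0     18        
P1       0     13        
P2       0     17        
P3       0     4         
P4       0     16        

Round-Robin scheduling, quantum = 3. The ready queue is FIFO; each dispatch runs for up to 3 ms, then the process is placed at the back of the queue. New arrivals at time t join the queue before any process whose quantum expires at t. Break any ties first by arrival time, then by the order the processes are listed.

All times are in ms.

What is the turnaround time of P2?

67

Timeline: | P0 0-3 | P1 3-6 | P2 6-9 | P3 9-12 | P4 12-15 | P0 15-18 | P1 18-21 | P2 21-24 | P3 24-25 | P4 25-28 | P0 28-31 | P1 31-34 | P2 34-37 | P4 37-40 | P0 40-43 | P1 43-46 | P2 46-49 | P4 49-52 | P0 52-55 | P1 55-56 | P2 56-59 | P4 59-62 | P0 62-65 | P2 65-67 | P4 67-68 |
Completion: P0=65  P1=56  P2=67  P3=25  P4=68
Turnaround(P2) = completion − arrival = 67 − 0 = 67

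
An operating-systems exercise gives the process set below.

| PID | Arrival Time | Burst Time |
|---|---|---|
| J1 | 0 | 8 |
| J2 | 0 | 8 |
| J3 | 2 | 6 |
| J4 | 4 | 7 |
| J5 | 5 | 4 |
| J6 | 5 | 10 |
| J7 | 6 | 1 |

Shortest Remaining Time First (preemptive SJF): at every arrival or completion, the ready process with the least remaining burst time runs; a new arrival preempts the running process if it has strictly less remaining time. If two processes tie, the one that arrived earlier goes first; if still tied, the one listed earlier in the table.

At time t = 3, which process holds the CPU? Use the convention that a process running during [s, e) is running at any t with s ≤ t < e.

Gantt: | J1 0-6 | J7 6-7 | J1 7-9 | J5 9-13 | J3 13-19 | J4 19-26 | J2 26-34 | J6 34-44 |
Completion: J1=9  J2=34  J3=19  J4=26  J5=13  J6=44  J7=7
Turnaround (C−A): J1=9  J2=34  J3=17  J4=22  J5=8  J6=39  J7=1

J1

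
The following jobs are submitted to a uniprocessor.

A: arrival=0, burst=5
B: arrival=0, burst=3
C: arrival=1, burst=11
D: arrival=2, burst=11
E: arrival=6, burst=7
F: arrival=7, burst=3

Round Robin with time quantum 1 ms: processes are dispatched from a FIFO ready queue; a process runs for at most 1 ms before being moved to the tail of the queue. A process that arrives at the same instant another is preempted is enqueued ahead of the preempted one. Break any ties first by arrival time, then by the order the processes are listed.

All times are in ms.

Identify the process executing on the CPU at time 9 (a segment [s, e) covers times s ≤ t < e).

E

Schedule: | A 0-1 | B 1-2 | C 2-3 | A 3-4 | D 4-5 | B 5-6 | C 6-7 | A 7-8 | D 8-9 | E 9-10 | B 10-11 | F 11-12 | C 12-13 | A 13-14 | D 14-15 | E 15-16 | F 16-17 | C 17-18 | A 18-19 | D 19-20 | E 20-21 | F 21-22 | C 22-23 | D 23-24 | E 24-25 | C 25-26 | D 26-27 | E 27-28 | C 28-29 | D 29-30 | E 30-31 | C 31-32 | D 32-33 | E 33-34 | C 34-35 | D 35-36 | C 36-37 | D 37-38 | C 38-39 | D 39-40 |
Completion: A=19  B=11  C=39  D=40  E=34  F=22
Turnaround (C−A): A=19  B=11  C=38  D=38  E=28  F=15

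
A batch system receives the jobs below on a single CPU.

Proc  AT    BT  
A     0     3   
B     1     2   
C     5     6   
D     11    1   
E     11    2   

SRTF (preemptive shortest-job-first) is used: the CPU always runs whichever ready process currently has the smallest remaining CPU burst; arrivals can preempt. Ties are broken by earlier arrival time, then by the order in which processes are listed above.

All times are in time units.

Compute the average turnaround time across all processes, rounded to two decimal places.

Timeline: | A 0-3 | B 3-5 | C 5-11 | D 11-12 | E 12-14 |
Completion: A=3  B=5  C=11  D=12  E=14
Turnaround times: A=3, B=4, C=6, D=1, E=3
Average turnaround = (3+4+6+1+3) / 5 = 17/5 = 3.40

3.40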